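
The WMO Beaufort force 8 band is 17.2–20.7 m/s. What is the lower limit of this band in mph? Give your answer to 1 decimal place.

17.2–20.7 m/s × 2.237 = 38.5–46.3 mph.

38.5 mph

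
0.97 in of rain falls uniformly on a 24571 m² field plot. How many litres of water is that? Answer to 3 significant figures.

Depth: 0.97 in × 25.4 = 24.638 mm.
1 mm over 1 m² is 1 L, so volume = 24.638 × 24571 = 605380.3 L ≈ 605000 L.

605000 litres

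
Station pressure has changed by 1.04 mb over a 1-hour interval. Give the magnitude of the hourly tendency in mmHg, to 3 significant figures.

0.780 mmHg per hour

1.04 mb / 1 h × 0.750062 mmHg/mb = 0.780 mmHg/h.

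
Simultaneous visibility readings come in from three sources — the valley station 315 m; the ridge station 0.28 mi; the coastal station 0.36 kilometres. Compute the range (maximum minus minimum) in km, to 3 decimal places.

0.136 km

the valley station: 315 m = 0.31500 km.
the ridge station: 0.28 SM = 0.45062 km.
Spread: 0.45062 − 0.31500 = 0.136 km.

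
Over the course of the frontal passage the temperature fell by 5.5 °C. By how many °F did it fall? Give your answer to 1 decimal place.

Converting a difference, only the 9/5 scale factor applies: Δ°F = 5.5 × 1.8 = 9.9 °F.

9.9 °F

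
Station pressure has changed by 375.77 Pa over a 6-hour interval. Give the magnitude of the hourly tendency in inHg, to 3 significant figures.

0.0185 inHg per hour

375.77 Pa / 6 h × 0.0002953 inHg/Pa = 0.0185 inHg/h.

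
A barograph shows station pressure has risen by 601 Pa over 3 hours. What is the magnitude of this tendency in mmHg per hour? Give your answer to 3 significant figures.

601 Pa / 3 h × 0.00750062 mmHg/Pa = 1.50 mmHg/h.

1.50 mmHg per hour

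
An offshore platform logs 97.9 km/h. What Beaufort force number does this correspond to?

97.9 km/h = 27.2 m/s, which is Beaufort 10 (storm, 24.5–28.4 m/s).

Beaufort force 10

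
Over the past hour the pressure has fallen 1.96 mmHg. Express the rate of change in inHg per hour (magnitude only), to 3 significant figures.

0.0772 inHg per hour

1.96 mmHg / 1 h × 0.0393701 inHg/mmHg = 0.0772 inHg/h.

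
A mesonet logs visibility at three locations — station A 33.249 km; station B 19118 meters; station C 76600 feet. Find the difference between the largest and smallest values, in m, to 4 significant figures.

station A: 33.249 km = 33249.00 m.
station C: 76600 ft = 23347.68 m.
Spread: 33249.00 − 19118.00 = 14130 m.

14130 m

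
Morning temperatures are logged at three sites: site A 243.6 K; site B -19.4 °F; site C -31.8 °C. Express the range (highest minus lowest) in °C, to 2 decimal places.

3.24 °C

site A: 243.6 K = -29.550 °C.
site B: -19.4 °F = -28.556 °C.
Spread: (-28.556) − (-31.800) = 3.244 °C.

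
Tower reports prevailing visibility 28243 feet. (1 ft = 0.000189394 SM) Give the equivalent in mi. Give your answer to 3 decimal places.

1 ft = 0.000189394 SM, so 28243 × 0.000189394 = 5.349 SM.

5.349 SM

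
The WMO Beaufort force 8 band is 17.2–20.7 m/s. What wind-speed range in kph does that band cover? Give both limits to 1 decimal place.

61.9 to 74.5 km/h

17.2–20.7 m/s × 3.6 = 61.9–74.5 km/h.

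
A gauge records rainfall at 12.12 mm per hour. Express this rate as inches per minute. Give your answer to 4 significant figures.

12.12 mm/hour × 0.0393701 in/mm × 0.0166667 hour/minute = 0.007953 in/minute.

0.007953 in/minute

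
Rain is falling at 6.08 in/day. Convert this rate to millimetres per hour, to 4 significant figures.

6.435 mm/hour

6.08 in/day × 25.4 mm/in × 0.0416667 day/hour = 6.435 mm/hour.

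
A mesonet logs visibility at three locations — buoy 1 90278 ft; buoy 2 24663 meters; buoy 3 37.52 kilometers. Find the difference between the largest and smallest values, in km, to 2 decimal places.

12.86 km

buoy 1: 90278 ft = 27.5167 km.
buoy 2: 24663 m = 24.6630 km.
Spread: 37.5200 − 24.6630 = 12.86 km.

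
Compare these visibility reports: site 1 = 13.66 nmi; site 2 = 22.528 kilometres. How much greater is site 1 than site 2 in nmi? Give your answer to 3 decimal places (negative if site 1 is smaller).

site 2: 22.528 km = 12.16415 nmi.
Difference: 13.66000 − 12.16415 = 1.496 nmi.

1.496 nmi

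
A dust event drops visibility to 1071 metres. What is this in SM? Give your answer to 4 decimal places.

1 m = 0.000621371 SM, so 1071 × 0.000621371 = 0.6655 SM.

0.6655 SM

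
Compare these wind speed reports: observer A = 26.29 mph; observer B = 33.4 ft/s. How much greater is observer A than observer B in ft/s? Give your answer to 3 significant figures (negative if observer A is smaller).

5.16 ft/s

observer A: 26.29 mph = 38.5587 ft/s.
Difference: 38.5587 − 33.4000 = 5.16 ft/s.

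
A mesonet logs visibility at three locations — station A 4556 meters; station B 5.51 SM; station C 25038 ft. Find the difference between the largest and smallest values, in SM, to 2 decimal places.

2.68 SM

station A: 4556 m = 2.8310 SM.
station C: 25038 ft = 4.7420 SM.
Spread: 5.5100 − 2.8310 = 2.68 SM.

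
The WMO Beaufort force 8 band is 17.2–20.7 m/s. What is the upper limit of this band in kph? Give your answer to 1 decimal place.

17.2–20.7 m/s × 3.6 = 61.9–74.5 km/h.

74.5 km/h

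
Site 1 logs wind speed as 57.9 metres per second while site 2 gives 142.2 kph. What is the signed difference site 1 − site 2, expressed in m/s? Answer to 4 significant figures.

site 2: 142.2 km/h = 39.5000 m/s.
Difference: 57.9000 − 39.5000 = 18.40 m/s.

18.40 m/s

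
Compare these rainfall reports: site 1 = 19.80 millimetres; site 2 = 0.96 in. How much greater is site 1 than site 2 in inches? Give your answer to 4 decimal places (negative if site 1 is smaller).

site 1: 19.80 mm = 0.779528 in.
Difference: 0.779528 − 0.960000 = -0.1805 in.

-0.1805 in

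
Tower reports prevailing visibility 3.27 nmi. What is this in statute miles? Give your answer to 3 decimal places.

3.763 SM

1 nmi = 1.15078 SM, so 3.27 × 1.15078 = 3.763 SM.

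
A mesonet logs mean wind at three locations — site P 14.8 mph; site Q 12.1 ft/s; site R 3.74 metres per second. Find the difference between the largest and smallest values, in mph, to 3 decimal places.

site Q: 12.1 ft/s = 8.25000 mph.
site R: 3.74 m/s = 8.36614 mph.
Spread: 14.80000 − 8.25000 = 6.550 mph.

6.550 mph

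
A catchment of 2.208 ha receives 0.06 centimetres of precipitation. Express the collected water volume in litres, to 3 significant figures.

13200 litres

Depth: 0.06 cm × 10 = 0.6 mm.
Area: 2.208 ha = 22080 m².
1 mm over 1 m² is 1 L, so volume = 0.6 × 22080 = 13248 L ≈ 13200 L.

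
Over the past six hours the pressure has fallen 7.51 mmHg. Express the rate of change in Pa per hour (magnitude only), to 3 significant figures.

167 Pa per hour

7.51 mmHg / 6 h × 133.322 Pa/mmHg = 167 Pa/h.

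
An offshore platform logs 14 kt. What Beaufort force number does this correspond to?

14 kt lies in the Beaufort 4 band (moderate breeze, 11–16 kt).

Beaufort force 4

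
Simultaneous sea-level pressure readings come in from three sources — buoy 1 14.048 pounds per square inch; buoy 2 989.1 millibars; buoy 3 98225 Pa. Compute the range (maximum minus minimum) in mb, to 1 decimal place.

20.5 mb

buoy 1: 14.048 psi = 968.576 mb.
buoy 3: 98225 Pa = 982.250 mb.
Spread: 989.100 − 968.576 = 20.5 mb.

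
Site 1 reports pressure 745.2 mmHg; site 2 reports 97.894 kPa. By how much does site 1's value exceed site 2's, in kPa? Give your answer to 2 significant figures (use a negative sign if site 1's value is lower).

site 1: 745.2 mmHg = 99.352 kPa.
Difference: 99.352 − 97.894 = 1.5 kPa.

1.5 kPa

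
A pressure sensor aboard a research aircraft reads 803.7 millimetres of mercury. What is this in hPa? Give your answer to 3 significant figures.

1070 hPa

1 mmHg = 1.33322 hPa, so 803.7 × 1.33322 = 1070 hPa.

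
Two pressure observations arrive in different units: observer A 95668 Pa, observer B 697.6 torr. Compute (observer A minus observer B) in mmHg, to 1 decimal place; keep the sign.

observer A: 95668 Pa = 717.569 mmHg.
Difference: 717.569 − 697.600 = 20.0 mmHg.

20.0 mmHg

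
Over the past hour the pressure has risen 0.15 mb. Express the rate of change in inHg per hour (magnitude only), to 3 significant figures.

0.15 mb / 1 h × 0.02953 inHg/mb = 0.00443 inHg/h.

0.00443 inHg per hour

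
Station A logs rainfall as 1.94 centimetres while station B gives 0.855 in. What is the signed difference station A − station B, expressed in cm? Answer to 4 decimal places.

station B: 0.855 in = 2.171700 cm.
Difference: 1.940000 − 2.171700 = -0.2317 cm.

-0.2317 cm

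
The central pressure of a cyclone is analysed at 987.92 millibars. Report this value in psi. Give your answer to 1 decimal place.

14.3 psi

1 mb = 0.0145038 psi, so 987.92 × 0.0145038 = 14.3 psi.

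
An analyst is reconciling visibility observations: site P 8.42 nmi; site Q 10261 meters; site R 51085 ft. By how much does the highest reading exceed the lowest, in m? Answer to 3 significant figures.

site P: 8.42 nmi = 15593.84 m.
site R: 51085 ft = 15570.71 m.
Spread: 15593.84 − 10261.00 = 5330 m.

5330 m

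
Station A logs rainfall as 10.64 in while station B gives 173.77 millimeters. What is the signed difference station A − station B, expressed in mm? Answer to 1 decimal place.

station A: 10.64 in = 270.256 mm.
Difference: 270.256 − 173.770 = 96.5 mm.

96.5 mm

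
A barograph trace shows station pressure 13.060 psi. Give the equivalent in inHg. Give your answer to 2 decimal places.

1 psi = 2.03602 inHg, so 13.060 × 2.03602 = 26.59 inHg.

26.59 inHg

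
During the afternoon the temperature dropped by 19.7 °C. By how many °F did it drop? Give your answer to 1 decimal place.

35.5 °F

A change of 1 °C equals a change of 1.8 °F: Δ°F = 19.7 × 1.8 = 35.5 °F.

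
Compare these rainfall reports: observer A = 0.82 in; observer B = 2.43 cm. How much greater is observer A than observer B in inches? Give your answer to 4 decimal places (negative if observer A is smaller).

-0.1367 in

observer B: 2.43 cm = 0.956693 in.
Difference: 0.820000 − 0.956693 = -0.1367 in.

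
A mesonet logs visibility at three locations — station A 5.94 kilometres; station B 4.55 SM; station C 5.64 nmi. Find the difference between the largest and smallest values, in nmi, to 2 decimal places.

2.43 nmi

station A: 5.94 km = 3.2073 nmi.
station B: 4.55 SM = 3.9538 nmi.
Spread: 5.6400 − 3.2073 = 2.43 nmi.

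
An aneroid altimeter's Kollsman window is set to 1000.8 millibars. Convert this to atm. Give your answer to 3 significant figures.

1 mb = 0.000986923 atm, so 1000.8 × 0.000986923 = 0.988 atm.

0.988 atm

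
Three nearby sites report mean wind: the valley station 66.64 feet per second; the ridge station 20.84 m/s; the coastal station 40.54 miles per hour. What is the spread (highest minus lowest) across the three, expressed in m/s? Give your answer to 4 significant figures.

2.717 m/s

the valley station: 66.64 ft/s = 20.31187 m/s.
the coastal station: 40.54 mph = 18.12300 m/s.
Spread: 20.84000 − 18.12300 = 2.717 m/s.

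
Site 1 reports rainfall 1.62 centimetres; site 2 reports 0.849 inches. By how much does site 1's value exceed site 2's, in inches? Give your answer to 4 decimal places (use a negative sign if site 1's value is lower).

-0.2112 in

site 1: 1.62 cm = 0.637795 in.
Difference: 0.637795 − 0.849000 = -0.2112 in.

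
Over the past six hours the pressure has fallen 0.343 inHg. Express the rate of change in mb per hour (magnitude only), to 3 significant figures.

1.94 mb per hour

0.343 inHg / 6 h × 33.8639 mb/inHg = 1.94 mb/h.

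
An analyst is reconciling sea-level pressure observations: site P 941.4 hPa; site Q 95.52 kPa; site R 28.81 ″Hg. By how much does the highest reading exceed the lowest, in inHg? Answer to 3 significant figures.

site P: 941.4 hPa = 27.7995 inHg.
site Q: 95.52 kPa = 28.2070 inHg.
Spread: 28.8100 − 27.7995 = 1.01 inHg.

1.01 inHg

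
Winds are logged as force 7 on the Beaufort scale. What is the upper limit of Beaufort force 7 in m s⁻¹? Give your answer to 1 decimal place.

17.1 m/s

Beaufort 7 (near gale) spans 13.9–17.1 m/s.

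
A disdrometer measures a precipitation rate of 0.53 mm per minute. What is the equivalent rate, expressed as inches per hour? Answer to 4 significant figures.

1.252 in/hour

0.53 mm/minute × 0.0393701 in/mm × 60 minute/hour = 1.252 in/hour.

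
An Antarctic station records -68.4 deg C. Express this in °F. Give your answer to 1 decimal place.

°F = °C × 9/5 + 32 = -68.4 × 1.8 + 32 = -91.1 °F.

-91.1 °F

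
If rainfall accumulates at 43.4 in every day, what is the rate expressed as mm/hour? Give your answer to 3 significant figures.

43.4 in/day × 25.4 mm/in × 0.0416667 day/hour = 45.9 mm/hour.

45.9 mm/hour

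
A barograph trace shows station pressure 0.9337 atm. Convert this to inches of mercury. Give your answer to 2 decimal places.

1 atm = 29.9213 inHg, so 0.9337 × 29.9213 = 27.94 inHg.

27.94 inHg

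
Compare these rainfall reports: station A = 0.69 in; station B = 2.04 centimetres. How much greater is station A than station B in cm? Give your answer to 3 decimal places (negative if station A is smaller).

-0.287 cm

station A: 0.69 in = 1.75260 cm.
Difference: 1.75260 − 2.04000 = -0.287 cm.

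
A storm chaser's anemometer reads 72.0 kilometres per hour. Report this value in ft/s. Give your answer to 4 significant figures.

65.62 ft/s

1 km/h = 0.911344 ft/s, so 72.0 × 0.911344 = 65.62 ft/s.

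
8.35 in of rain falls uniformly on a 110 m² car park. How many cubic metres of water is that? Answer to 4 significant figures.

23.33 cubic metres

Depth: 8.35 in × 25.4 = 212.09 mm.
1 mm over 1 m² is 1 L, so volume = 212.09 × 110 = 23329.9 L = 23.33 m³.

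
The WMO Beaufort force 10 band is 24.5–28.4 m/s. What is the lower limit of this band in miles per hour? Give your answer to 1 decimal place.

54.8 mph

24.5–28.4 m/s × 2.237 = 54.8–63.5 mph.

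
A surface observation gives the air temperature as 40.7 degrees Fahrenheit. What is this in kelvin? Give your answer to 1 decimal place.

278.0 K

First to °C: 4.83 °C.
Then to K: 278.0 K.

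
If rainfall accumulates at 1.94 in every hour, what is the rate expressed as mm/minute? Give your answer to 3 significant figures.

0.821 mm/minute

1.94 in/hour × 25.4 mm/in × 0.0166667 hour/minute = 0.821 mm/minute.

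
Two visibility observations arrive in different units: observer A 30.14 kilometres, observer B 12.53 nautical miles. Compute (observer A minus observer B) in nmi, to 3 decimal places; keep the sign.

3.744 nmi

observer A: 30.14 km = 16.27430 nmi.
Difference: 16.27430 − 12.53000 = 3.744 nmi.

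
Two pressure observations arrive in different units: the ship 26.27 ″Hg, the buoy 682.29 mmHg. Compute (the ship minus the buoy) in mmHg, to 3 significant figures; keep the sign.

-15.0 mmHg

the ship: 26.27 inHg = 667.258 mmHg.
Difference: 667.258 − 682.290 = -15.0 mmHg.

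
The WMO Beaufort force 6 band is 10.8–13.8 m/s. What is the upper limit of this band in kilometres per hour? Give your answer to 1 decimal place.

49.7 km/h

10.8–13.8 m/s × 3.6 = 38.9–49.7 km/h.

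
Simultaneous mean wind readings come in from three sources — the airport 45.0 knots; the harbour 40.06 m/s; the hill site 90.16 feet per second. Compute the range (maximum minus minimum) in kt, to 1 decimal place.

32.9 kt

the harbour: 40.06 m/s = 77.870 kt.
the hill site: 90.16 ft/s = 53.418 kt.
Spread: 77.870 − 45.000 = 32.9 kt.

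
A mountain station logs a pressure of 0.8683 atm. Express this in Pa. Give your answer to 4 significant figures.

87980 Pa

1 atm = 101325 Pa, so 0.8683 × 101325 = 87980 Pa.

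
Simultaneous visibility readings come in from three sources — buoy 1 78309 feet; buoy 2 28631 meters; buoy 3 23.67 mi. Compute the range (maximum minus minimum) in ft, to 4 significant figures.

46670 ft

buoy 2: 28631 m = 93933.73 ft.
buoy 3: 23.67 SM = 124977.60 ft.
Spread: 124977.60 − 78309.00 = 46670 ft.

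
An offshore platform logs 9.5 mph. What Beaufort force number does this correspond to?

Beaufort force 3

9.5 mph = 4.2 m/s, which is Beaufort 3 (gentle breeze, 3.4–5.4 m/s).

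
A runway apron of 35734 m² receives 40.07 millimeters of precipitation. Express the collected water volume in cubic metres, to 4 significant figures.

1432 cubic metres

1 mm over 1 m² is 1 L, so volume = 40.07 × 35734 = 1431861.4 L = 1432 m³.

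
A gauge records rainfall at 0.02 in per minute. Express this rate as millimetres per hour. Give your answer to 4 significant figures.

0.02 in/minute × 25.4 mm/in × 60 minute/hour = 30.48 mm/hour.

30.48 mm/hour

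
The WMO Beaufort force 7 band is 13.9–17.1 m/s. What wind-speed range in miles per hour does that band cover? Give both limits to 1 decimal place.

13.9–17.1 m/s × 2.237 = 31.1–38.3 mph.

31.1 to 38.3 mph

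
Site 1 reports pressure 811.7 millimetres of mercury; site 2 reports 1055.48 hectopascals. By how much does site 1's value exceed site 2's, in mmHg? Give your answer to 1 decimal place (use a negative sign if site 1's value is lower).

20.0 mmHg

site 2: 1055.48 hPa = 791.675 mmHg.
Difference: 811.700 − 791.675 = 20.0 mmHg.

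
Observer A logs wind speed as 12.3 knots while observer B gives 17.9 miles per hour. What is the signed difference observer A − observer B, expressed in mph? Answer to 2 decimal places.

-3.75 mph

observer A: 12.3 kt = 14.1546 mph.
Difference: 14.1546 − 17.9000 = -3.75 mph.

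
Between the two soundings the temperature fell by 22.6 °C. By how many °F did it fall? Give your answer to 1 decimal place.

40.7 °F

For a temperature change the 32° offset cancels: Δ°F = 22.6 × 1.8 = 40.7 °F.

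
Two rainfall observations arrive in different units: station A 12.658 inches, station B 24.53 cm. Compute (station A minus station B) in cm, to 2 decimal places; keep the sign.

station A: 12.658 in = 32.1513 cm.
Difference: 32.1513 − 24.5300 = 7.62 cm.

7.62 cm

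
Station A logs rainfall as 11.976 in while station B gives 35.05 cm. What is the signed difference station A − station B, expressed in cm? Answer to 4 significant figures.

-4.631 cm

station A: 11.976 in = 30.41904 cm.
Difference: 30.41904 − 35.05000 = -4.631 cm.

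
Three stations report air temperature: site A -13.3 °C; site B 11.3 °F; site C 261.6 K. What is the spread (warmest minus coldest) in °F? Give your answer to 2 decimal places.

site B: 11.3 °F = -11.500 °C.
site C: 261.6 K = -11.550 °C.
Spread: (-11.500) − (-13.300) = 1.800 °C = 3.24 °F.

3.24 °F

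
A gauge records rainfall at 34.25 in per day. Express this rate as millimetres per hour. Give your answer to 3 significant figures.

34.25 in/day × 25.4 mm/in × 0.0416667 day/hour = 36.2 mm/hour.

36.2 mm/hour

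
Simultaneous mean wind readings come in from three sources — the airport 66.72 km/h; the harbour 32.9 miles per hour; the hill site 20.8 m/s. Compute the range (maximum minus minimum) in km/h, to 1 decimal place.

21.9 km/h

the harbour: 32.9 mph = 52.947 km/h.
the hill site: 20.8 m/s = 74.880 km/h.
Spread: 74.880 − 52.947 = 21.9 km/h.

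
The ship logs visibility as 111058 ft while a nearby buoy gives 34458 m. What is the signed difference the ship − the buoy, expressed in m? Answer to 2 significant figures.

the ship: 111058 ft = 33850.48 m.
Difference: 33850.48 − 34458.00 = -610 m.

-610 m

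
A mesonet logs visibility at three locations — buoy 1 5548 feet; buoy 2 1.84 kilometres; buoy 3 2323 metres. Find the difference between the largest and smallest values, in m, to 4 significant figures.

buoy 1: 5548 ft = 1691.030 m.
buoy 2: 1.84 km = 1840.000 m.
Spread: 2323.000 − 1691.030 = 632.0 m.

632.0 m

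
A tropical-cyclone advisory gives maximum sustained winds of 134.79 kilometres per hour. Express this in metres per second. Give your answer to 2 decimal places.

37.44 m/s

1 km/h = 0.277778 m/s, so 134.79 × 0.277778 = 37.44 m/s.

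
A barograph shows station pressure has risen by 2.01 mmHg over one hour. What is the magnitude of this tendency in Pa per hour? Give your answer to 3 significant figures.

268 Pa per hour

2.01 mmHg / 1 h × 133.322 Pa/mmHg = 268 Pa/h.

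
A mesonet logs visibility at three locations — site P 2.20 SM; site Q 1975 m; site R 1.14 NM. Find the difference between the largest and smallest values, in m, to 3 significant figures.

site P: 2.20 SM = 3540.56 m.
site R: 1.14 nmi = 2111.28 m.
Spread: 3540.56 − 1975.00 = 1570 m.

1570 m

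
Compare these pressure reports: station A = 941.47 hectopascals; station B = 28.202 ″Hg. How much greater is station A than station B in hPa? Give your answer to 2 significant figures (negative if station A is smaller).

-14 hPa

station B: 28.202 inHg = 955.03 hPa.
Difference: 941.47 − 955.03 = -14 hPa.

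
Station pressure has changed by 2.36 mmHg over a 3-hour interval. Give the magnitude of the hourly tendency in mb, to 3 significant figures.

1.05 mb per hour

2.36 mmHg / 3 h × 1.33322 mb/mmHg = 1.05 mb/h.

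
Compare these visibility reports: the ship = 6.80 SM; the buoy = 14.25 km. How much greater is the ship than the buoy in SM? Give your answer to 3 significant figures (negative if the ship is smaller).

the buoy: 14.25 km = 8.8545 SM.
Difference: 6.8000 − 8.8545 = -2.05 SM.

-2.05 SM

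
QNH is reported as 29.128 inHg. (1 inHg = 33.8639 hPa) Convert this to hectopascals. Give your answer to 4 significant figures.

986.4 hPa

1 inHg = 33.8639 hPa, so 29.128 × 33.8639 = 986.4 hPa.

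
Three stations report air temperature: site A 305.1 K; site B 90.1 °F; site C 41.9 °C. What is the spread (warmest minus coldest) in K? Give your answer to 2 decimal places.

site A: 305.1 K = 31.950 °C.
site B: 90.1 °F = 32.278 °C.
Spread: 41.900 − 31.950 = 9.950 °C.

9.95 K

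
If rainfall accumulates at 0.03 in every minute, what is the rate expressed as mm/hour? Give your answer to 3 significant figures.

45.7 mm/hour

0.03 in/minute × 25.4 mm/in × 60 minute/hour = 45.7 mm/hour.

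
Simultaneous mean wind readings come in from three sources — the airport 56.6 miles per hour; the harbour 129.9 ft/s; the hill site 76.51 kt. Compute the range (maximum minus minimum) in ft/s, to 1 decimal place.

46.9 ft/s

the airport: 56.6 mph = 83.013 ft/s.
the hill site: 76.51 kt = 129.134 ft/s.
Spread: 129.900 − 83.013 = 46.9 ft/s.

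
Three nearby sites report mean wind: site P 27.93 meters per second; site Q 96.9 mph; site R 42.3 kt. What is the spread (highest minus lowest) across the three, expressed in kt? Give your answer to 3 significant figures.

41.9 kt

site P: 27.93 m/s = 54.292 kt.
site Q: 96.9 mph = 84.204 kt.
Spread: 84.204 − 42.300 = 41.9 kt.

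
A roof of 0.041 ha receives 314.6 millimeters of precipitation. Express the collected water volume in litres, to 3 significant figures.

Area: 0.041 ha = 410 m².
1 mm over 1 m² is 1 L, so volume = 314.6 × 410 = 128986 L ≈ 129000 L.

129000 litres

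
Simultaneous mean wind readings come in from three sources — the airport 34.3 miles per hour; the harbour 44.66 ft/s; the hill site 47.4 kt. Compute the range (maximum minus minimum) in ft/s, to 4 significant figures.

35.34 ft/s

the airport: 34.3 mph = 50.3067 ft/s.
the hill site: 47.4 kt = 80.0022 ft/s.
Spread: 80.0022 − 44.6600 = 35.34 ft/s.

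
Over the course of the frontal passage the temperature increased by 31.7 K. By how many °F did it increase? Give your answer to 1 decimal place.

Converting a difference, only the 9/5 scale factor applies: Δ°F = 31.7 × 1.8 = 57.1 °F.

57.1 °F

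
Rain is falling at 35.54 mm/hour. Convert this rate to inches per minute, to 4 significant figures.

35.54 mm/hour × 0.0393701 in/mm × 0.0166667 hour/minute = 0.02332 in/minute.

0.02332 in/minute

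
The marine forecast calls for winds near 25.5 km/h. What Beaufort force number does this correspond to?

Beaufort force 4

25.5 km/h = 7.1 m/s, which is Beaufort 4 (moderate breeze, 5.5–7.9 m/s).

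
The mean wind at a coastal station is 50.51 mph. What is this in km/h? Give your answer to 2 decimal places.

81.29 km/h

1 mph = 1.60934 km/h, so 50.51 × 1.60934 = 81.29 km/h.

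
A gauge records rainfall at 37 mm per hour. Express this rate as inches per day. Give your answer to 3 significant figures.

35.0 in/day

37 mm/hour × 0.0393701 in/mm × 24 hour/day = 35.0 in/day.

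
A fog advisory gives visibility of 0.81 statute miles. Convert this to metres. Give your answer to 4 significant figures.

1304 m

1 SM = 1609.34 m, so 0.81 × 1609.34 = 1304 m.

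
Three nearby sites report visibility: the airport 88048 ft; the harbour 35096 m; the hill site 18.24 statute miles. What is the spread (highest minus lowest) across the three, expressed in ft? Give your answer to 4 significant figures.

the harbour: 35096 m = 115144.36 ft.
the hill site: 18.24 SM = 96307.20 ft.
Spread: 115144.36 − 88048.00 = 27100 ft.

27100 ft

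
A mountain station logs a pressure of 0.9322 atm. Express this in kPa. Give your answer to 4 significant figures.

94.46 kPa

1 atm = 101.325 kPa, so 0.9322 × 101.325 = 94.46 kPa.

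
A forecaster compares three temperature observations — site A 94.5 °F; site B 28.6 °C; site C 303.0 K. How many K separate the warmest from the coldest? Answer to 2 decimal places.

6.12 K

site A: 94.5 °F = 34.722 °C.
site C: 303.0 K = 29.850 °C.
Spread: 34.722 − 28.600 = 6.122 °C.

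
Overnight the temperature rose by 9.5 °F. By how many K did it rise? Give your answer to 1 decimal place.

5.3 K

For a temperature change the 32° offset cancels: ΔK = 9.5 × 0.5556 = 5.3 K.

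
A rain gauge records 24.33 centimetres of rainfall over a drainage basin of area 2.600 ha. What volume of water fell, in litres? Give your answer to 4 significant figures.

6326000 litres

Depth: 24.33 cm × 10 = 243.3 mm.
Area: 2.600 ha = 26000 m².
1 mm over 1 m² is 1 L, so volume = 243.3 × 26000 = 6325800 L ≈ 6326000 L.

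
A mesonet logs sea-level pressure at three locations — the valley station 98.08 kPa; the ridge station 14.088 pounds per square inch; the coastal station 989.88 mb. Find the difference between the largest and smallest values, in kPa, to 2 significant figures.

the ridge station: 14.088 psi = 97.133 kPa.
the coastal station: 989.88 mb = 98.988 kPa.
Spread: 98.988 − 97.133 = 1.9 kPa.

1.9 kPa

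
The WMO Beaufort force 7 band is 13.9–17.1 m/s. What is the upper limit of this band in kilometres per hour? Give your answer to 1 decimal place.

13.9–17.1 m/s × 3.6 = 50.0–61.6 km/h.

61.6 km/h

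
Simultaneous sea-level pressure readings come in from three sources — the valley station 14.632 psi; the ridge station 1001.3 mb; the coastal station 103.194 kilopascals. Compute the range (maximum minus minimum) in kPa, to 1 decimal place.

the valley station: 14.632 psi = 100.884 kPa.
the ridge station: 1001.3 mb = 100.130 kPa.
Spread: 103.194 − 100.130 = 3.1 kPa.

3.1 kPa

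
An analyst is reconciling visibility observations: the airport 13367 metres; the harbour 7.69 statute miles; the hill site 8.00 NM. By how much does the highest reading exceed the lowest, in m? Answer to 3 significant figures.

the harbour: 7.69 SM = 12375.86 m.
the hill site: 8.00 nmi = 14816.00 m.
Spread: 14816.00 − 12375.86 = 2440 m.

2440 m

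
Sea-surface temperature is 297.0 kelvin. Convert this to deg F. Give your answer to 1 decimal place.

First to °C: 23.85 °C.
Then to °F: 74.9 °F.

74.9 °F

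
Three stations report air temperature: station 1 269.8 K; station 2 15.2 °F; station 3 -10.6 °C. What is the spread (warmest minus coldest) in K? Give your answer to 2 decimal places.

station 1: 269.8 K = -3.350 °C.
station 2: 15.2 °F = -9.333 °C.
Spread: (-3.350) − (-10.600) = 7.250 °C.

7.25 K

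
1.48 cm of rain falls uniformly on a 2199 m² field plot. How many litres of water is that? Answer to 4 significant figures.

32550 litres

Depth: 1.48 cm × 10 = 14.8 mm.
1 mm over 1 m² is 1 L, so volume = 14.8 × 2199 = 32545.2 L ≈ 32550 L.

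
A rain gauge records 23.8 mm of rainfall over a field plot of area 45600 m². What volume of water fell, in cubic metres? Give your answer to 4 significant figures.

1 mm over 1 m² is 1 L, so volume = 23.8 × 45600 = 1085280 L = 1085 m³.

1085 cubic metres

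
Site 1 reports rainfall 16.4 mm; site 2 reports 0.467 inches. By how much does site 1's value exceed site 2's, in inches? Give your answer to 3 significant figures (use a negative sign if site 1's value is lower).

0.179 in

site 1: 16.4 mm = 0.64567 in.
Difference: 0.64567 − 0.46700 = 0.179 in.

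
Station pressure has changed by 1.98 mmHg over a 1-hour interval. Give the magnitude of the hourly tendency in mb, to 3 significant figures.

1.98 mmHg / 1 h × 1.33322 mb/mmHg = 2.64 mb/h.

2.64 mb per hour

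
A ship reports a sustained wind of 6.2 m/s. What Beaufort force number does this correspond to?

6.2 m/s lies in the Beaufort 4 band (moderate breeze, 5.5–7.9 m/s).

Beaufort force 4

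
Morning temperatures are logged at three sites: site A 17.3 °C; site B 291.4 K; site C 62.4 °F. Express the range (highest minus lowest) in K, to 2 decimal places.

site B: 291.4 K = 18.250 °C.
site C: 62.4 °F = 16.889 °C.
Spread: 18.250 − 16.889 = 1.361 °C.

1.36 K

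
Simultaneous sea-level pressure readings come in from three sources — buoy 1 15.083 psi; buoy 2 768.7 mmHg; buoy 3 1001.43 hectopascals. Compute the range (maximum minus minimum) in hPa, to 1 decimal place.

buoy 1: 15.083 psi = 1039.936 hPa.
buoy 2: 768.7 mmHg = 1024.849 hPa.
Spread: 1039.936 − 1001.430 = 38.5 hPa.

38.5 hPa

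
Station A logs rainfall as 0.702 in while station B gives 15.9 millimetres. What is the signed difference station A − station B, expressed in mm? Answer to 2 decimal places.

1.93 mm

station A: 0.702 in = 17.8308 mm.
Difference: 17.8308 − 15.9000 = 1.93 mm.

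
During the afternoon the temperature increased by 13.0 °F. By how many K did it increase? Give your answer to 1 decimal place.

7.2 K

For a temperature change the 32° offset cancels: ΔK = 13.0 × 0.5556 = 7.2 K.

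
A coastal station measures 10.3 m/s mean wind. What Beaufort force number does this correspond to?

Beaufort force 5

10.3 m/s lies in the Beaufort 5 band (fresh breeze, 8.0–10.7 m/s).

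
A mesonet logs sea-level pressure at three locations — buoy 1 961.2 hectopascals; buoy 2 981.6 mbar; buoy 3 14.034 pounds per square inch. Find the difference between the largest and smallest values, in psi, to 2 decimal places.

buoy 1: 961.2 hPa = 13.9410 psi.
buoy 2: 981.6 mb = 14.2369 psi.
Spread: 14.2369 − 13.9410 = 0.30 psi.

0.30 psi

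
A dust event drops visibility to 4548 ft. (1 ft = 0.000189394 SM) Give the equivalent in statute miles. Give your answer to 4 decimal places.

0.8614 SM

1 ft = 0.000189394 SM, so 4548 × 0.000189394 = 0.8614 SM.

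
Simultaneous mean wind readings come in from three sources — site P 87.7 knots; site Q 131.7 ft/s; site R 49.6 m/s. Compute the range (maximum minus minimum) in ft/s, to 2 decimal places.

site P: 87.7 kt = 148.0209 ft/s.
site R: 49.6 m/s = 162.7297 ft/s.
Spread: 162.7297 − 131.7000 = 31.03 ft/s.

31.03 ft/s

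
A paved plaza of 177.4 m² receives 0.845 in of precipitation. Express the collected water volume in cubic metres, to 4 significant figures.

3.808 cubic metres

Depth: 0.845 in × 25.4 = 21.463 mm.
1 mm over 1 m² is 1 L, so volume = 21.463 × 177.4 = 3807.5362 L = 3.808 m³.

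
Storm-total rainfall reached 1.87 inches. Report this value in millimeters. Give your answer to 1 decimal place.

1 in = 25.4 mm, so 1.87 × 25.4 = 47.5 mm.

47.5 mm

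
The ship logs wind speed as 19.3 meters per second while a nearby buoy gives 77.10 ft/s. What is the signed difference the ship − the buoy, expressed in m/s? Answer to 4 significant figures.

-4.200 m/s

the buoy: 77.10 ft/s = 23.50008 m/s.
Difference: 19.30000 − 23.50008 = -4.200 m/s.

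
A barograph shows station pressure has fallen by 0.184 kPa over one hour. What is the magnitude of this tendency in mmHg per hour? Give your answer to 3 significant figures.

0.184 kPa / 1 h × 7.50062 mmHg/kPa = 1.38 mmHg/h.

1.38 mmHg per hour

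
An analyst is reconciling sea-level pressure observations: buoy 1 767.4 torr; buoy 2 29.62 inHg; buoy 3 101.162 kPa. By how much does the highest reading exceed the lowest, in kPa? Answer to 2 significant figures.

buoy 1: 767.4 mmHg = 102.312 kPa.
buoy 2: 29.62 inHg = 100.305 kPa.
Spread: 102.312 − 100.305 = 2.0 kPa.

2.0 kPa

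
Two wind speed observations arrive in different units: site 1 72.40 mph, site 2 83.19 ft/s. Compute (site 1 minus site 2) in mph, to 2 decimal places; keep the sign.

15.68 mph

site 2: 83.19 ft/s = 56.7205 mph.
Difference: 72.4000 − 56.7205 = 15.68 mph.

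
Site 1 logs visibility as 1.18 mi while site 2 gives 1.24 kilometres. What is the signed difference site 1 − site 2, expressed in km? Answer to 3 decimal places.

0.659 km

site 1: 1.18 SM = 1.89903 km.
Difference: 1.89903 − 1.24000 = 0.659 km.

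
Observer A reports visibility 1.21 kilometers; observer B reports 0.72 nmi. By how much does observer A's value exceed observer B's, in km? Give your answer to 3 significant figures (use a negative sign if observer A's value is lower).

observer B: 0.72 nmi = 1.33344 km.
Difference: 1.21000 − 1.33344 = -0.123 km.

-0.123 km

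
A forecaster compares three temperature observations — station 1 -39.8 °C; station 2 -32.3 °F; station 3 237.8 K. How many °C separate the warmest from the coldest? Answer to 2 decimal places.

station 2: -32.3 °F = -35.722 °C.
station 3: 237.8 K = -35.350 °C.
Spread: (-35.350) − (-39.800) = 4.450 °C.

4.45 °C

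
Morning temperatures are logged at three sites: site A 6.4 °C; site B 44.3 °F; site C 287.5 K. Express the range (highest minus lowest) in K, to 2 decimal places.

site B: 44.3 °F = 6.833 °C.
site C: 287.5 K = 14.350 °C.
Spread: 14.350 − 6.400 = 7.950 °C.

7.95 K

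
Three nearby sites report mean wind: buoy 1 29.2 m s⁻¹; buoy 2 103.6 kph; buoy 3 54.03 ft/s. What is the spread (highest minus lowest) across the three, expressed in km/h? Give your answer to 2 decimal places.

45.83 km/h

buoy 1: 29.2 m/s = 105.1200 km/h.
buoy 3: 54.03 ft/s = 59.2860 km/h.
Spread: 105.1200 − 59.2860 = 45.83 km/h.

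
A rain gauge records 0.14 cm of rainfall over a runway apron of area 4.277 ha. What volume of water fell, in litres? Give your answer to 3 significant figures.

59900 litres

Depth: 0.14 cm × 10 = 1.4 mm.
Area: 4.277 ha = 42770 m².
1 mm over 1 m² is 1 L, so volume = 1.4 × 42770 = 59878 L ≈ 59900 L.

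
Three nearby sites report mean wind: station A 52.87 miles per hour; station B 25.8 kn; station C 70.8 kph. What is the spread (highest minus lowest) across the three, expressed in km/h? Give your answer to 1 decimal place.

37.3 km/h

station A: 52.87 mph = 85.086 km/h.
station B: 25.8 kt = 47.782 km/h.
Spread: 85.086 − 47.782 = 37.3 km/h.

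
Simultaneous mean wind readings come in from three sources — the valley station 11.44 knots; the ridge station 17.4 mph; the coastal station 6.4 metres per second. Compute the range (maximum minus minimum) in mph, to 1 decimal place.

the valley station: 11.44 kt = 13.165 mph.
the coastal station: 6.4 m/s = 14.316 mph.
Spread: 17.400 − 13.165 = 4.2 mph.

4.2 mph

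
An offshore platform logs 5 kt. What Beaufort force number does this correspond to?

5 kt lies in the Beaufort 2 band (light breeze, 4–6 kt).

Beaufort force 2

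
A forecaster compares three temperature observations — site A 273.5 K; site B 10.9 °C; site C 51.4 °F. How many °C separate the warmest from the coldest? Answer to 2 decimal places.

site A: 273.5 K = 0.350 °C.
site C: 51.4 °F = 10.778 °C.
Spread: 10.900 − 0.350 = 10.550 °C.

10.55 °C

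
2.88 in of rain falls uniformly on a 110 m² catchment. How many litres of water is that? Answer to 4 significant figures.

Depth: 2.88 in × 25.4 = 73.152 mm.
1 mm over 1 m² is 1 L, so volume = 73.152 × 110 = 8046.72 L ≈ 8047 L.

8047 litres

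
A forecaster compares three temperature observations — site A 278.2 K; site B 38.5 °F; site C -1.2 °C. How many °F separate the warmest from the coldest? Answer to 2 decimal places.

site A: 278.2 K = 5.050 °C.
site B: 38.5 °F = 3.611 °C.
Spread: 5.050 − (-1.200) = 6.250 °C = 11.25 °F.

11.25 °F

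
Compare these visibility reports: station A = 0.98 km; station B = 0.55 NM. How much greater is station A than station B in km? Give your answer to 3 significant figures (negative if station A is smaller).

station B: 0.55 nmi = 1.018600 km.
Difference: 0.980000 − 1.018600 = -0.0386 km.

-0.0386 km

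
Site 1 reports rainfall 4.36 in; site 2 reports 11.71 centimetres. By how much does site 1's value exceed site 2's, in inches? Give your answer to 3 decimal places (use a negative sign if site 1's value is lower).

-0.250 in

site 2: 11.71 cm = 4.61024 in.
Difference: 4.36000 − 4.61024 = -0.250 in.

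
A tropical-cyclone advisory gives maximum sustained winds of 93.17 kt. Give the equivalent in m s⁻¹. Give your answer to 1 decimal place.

47.9 m/s

1 kt = 0.514444 m/s, so 93.17 × 0.514444 = 47.9 m/s.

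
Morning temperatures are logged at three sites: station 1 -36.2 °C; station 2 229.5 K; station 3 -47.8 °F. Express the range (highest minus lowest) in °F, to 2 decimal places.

14.64 °F

station 2: 229.5 K = -43.650 °C.
station 3: -47.8 °F = -44.333 °C.
Spread: (-36.200) − (-44.333) = 8.133 °C = 14.64 °F.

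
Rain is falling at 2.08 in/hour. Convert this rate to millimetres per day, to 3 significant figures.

2.08 in/hour × 25.4 mm/in × 24 hour/day = 1270 mm/day.

1270 mm/day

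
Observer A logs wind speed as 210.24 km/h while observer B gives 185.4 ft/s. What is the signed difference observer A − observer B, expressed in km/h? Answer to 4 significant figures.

observer B: 185.4 ft/s = 203.43571 km/h.
Difference: 210.24000 − 203.43571 = 6.804 km/h.

6.804 km/h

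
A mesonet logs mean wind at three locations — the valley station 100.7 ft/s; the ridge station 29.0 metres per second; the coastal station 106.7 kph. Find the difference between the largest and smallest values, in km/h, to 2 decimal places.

6.10 km/h

the valley station: 100.7 ft/s = 110.4961 km/h.
the ridge station: 29.0 m/s = 104.4000 km/h.
Spread: 110.4961 − 104.4000 = 6.10 km/h.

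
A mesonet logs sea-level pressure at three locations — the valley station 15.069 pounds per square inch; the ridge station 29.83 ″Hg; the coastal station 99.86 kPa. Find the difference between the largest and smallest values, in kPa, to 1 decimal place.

the valley station: 15.069 psi = 103.897 kPa.
the ridge station: 29.83 inHg = 101.016 kPa.
Spread: 103.897 − 99.860 = 4.0 kPa.

4.0 kPa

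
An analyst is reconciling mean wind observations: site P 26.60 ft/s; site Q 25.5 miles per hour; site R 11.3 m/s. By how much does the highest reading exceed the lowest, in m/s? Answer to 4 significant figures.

site P: 26.60 ft/s = 8.10768 m/s.
site Q: 25.5 mph = 11.39952 m/s.
Spread: 11.39952 − 8.10768 = 3.292 m/s.

3.292 m/s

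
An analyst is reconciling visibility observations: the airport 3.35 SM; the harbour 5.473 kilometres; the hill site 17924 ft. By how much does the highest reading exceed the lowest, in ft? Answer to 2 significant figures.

270 ft

the airport: 3.35 SM = 17688.00 ft.
the harbour: 5.473 km = 17956.04 ft.
Spread: 17956.04 − 17688.00 = 270 ft.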